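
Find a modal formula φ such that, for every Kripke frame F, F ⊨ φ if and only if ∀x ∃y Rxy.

□r → ◇r

The condition is seriality. The D schema □r → ◇r defines it.
Suppose □r→◇r is valid. At any x set V(r)=W. Then □r at x, so ◇r at x, so x has a successor.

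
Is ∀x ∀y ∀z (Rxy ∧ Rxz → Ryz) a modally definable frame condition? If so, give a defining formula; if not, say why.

This is a Sahlqvist condition; the 5 axiom ◇r → □◇r defines it.
Suppose ◇r→□◇r is valid. Take Rxy, Rxz and set V(r)={y}. Then ◇r at x, so □◇r at x, so ◇r at z, so some w with Rzw has r; w=y, i.e. Rzy. By symmetry of the argument, Ryz.

Yes, by ◇r → □◇r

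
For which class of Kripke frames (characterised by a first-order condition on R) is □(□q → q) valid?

Shift-reflexivity

This is the T□ axiom.
Its frame correspondent is shift-reflexivity — ∀x ∀y (Rxy → Ryy).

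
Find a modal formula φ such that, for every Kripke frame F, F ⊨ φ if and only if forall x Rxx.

□r → r

A defining formula is □r → r (the T axiom).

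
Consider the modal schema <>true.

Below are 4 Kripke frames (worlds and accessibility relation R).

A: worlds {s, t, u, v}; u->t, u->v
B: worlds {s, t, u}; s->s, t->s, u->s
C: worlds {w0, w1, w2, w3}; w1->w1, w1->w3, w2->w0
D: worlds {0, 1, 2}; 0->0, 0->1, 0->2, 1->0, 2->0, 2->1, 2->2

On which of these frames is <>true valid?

B, D

This is the axiom for seriality; its first-order frame correspondent is forall x exists y Rxy.
A: fails — world s has no successor.
B: condition met.
C: fails — world w0 has no successor.
D: condition met.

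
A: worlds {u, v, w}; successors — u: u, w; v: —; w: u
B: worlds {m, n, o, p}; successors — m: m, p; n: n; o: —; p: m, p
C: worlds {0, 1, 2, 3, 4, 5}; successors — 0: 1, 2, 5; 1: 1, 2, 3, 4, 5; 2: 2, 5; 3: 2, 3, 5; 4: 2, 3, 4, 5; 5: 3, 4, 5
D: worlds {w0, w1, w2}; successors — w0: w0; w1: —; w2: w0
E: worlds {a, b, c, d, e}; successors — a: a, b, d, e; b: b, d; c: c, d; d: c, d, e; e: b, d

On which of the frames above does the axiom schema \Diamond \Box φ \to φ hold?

This is the axiom for symmetry; its first-order frame correspondent is \forall x \forall y (Rxy \to Ryx).
A: holds.
B: holds.
C: fails — R12 but not R21.
D: fails — Rw2w0 but not Rw0w2.
E: fails — Reb but not Rbe.
Valid on: A, B.

A, B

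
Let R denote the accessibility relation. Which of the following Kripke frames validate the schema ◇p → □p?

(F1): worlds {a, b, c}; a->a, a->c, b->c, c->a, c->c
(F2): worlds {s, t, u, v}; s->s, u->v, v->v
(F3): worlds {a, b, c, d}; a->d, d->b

(F2), (F3)

Frame correspondent (Sahlqvist): ∀x ∀y ∀z (Rxy ∧ Rxz → y = z) — i.e. partial functionality.
(F1): fails — a sees both a and c.
(F2): holds.
(F3): holds.
Valid on: (F2), (F3).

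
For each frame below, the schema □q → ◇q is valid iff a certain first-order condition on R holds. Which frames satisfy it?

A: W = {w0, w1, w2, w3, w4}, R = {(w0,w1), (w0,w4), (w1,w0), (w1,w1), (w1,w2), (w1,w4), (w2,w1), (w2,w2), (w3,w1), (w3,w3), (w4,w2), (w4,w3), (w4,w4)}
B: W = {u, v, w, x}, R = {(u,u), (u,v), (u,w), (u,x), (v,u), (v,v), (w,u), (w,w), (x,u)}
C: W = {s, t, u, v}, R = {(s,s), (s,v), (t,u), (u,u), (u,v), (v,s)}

Frame correspondent (Sahlqvist): ∀x ∃y Rxy — i.e. seriality.
A: satisfies the condition.
B: satisfies the condition.
C: satisfies the condition.

A, B, C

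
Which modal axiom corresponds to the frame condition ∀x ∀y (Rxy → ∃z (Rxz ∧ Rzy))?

□□r → □r

This is density; the standard corresponding axiom is C4: □□r → □r.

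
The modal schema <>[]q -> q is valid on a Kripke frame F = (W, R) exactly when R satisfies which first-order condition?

This is frame-equivalent to q → □◇q (substitute ¬q for q and contrapose).
Suppose q→□◇q is valid. Take Rxy and set V(q)={x}. Then q at x, so □◇q at x, so ◇q at y, so some z with Ryz has q; z=x, i.e. Ryx.
Conversely, any frame satisfying forall x forall y (Rxy -> Ryx) validates the schema.
Frame condition: forall x forall y (Rxy -> Ryx).

Symmetry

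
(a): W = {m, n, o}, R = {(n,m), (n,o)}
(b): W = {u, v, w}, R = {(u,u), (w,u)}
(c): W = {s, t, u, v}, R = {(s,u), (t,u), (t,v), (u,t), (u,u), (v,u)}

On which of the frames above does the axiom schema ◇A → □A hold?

(b)

This is the axiom for partial functionality; its first-order frame correspondent is ∀x ∀y ∀z (Rxy ∧ Rxz → y = z).
(a): fails — n sees both m and o.
(b): condition met.
(c): fails — t sees both u and v.
Valid on: (b).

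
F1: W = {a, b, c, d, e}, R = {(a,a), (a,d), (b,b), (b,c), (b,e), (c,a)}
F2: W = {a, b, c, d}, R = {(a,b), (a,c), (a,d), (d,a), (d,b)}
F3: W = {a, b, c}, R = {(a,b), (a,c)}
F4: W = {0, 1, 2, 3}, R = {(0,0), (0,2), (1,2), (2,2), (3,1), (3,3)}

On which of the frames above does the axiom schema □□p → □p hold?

F1, F4

This is the axiom for density; its first-order frame correspondent is ∀x ∀y (Rxy → ∃z (Rxz ∧ Rzy)).
F1: holds.
F2: fails — Rac but no z with Raz and Rzc.
F3: fails — Rac but no z with Raz and Rzc.
F4: holds.
Valid on: F1, F4.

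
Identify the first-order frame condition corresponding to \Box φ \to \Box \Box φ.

Suppose □φ→□□φ is valid. Take Rxy, Ryz and set V(φ)={w : Rxw}. Then □φ at x, so □□φ at x, so □φ at y, so φ at z, i.e. Rxz.

Transitivity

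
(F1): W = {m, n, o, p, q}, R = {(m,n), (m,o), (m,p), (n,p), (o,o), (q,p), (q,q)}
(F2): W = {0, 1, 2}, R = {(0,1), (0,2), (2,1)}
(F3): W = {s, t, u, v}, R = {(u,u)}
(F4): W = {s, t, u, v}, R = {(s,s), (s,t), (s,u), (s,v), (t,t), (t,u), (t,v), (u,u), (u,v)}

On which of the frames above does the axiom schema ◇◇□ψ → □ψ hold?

(F3)

This is the axiom for a generalized confluence (Geach) condition; its first-order frame correspondent is ∀x ∀y ∀z ((xR²y ∧ xRz) → ∃w (yRw ∧ z = w)).
(F1): fails — mR²o, mRn but no w with oRw and n=w.
(F2): fails — 0R²1, 0R1 but no w with 1Rw and 1=w.
(F3): ✓.
(F4): fails — sR²t, sRs but no w with tRw and s=w.
Valid on: (F3).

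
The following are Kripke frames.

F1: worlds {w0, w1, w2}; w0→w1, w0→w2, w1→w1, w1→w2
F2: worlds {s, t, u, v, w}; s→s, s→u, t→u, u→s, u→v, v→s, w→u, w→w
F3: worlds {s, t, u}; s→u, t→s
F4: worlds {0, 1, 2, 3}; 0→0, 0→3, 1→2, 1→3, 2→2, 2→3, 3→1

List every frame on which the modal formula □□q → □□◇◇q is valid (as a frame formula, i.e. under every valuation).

The schema corresponds to a generalized confluence (Geach) condition: ∀x ∀z (xR²z → ∃w (xR²w ∧ zR²w)).
F1: fails — w0R²w2 but no w with w0R²w and w2R²w.
F2: satisfies the condition.
F3: fails — tR²u but no w with tR²w and uR²w.
F4: satisfies the condition.
Valid on: F2, F4.

F2, F4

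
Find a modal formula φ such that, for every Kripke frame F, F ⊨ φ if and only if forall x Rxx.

This is reflexivity; the standard corresponding axiom is T: □q → q.
Suppose □q→q is valid. At any x set V(q)={w : Rxw}. Then □q holds at x, so q holds at x, i.e. Rxx.

□q → q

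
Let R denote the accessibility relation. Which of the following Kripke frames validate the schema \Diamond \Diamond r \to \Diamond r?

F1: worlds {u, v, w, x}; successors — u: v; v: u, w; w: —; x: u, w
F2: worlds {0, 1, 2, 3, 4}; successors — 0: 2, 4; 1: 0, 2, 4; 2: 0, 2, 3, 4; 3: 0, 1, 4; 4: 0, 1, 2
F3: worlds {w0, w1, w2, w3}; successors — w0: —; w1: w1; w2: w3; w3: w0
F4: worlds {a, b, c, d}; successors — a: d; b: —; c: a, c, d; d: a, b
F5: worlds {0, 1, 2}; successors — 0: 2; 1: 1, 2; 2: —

The schema corresponds to transitivity: \forall x \forall y \forall z (Rxy \wedge Ryz \to Rxz).
F1: fails — Ruv and Rvw but not Ruw.
F2: fails — R34 and R42 but not R32.
F3: fails — Rw2w3 and Rw3w0 but not Rw2w0.
F4: fails — Rcd and Rdb but not Rcb.
F5: holds.

F5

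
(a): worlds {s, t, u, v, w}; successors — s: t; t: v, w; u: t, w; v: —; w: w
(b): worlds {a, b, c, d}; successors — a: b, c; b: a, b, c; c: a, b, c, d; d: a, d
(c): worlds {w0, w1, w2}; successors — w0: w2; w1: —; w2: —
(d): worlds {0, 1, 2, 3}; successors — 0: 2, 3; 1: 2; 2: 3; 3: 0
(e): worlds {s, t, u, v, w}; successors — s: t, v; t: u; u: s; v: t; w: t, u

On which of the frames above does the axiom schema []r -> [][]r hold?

Frame correspondent (Sahlqvist): forall x forall y forall z (Rxy & Ryz -> Rxz) — i.e. transitivity.
(a): fails — Rut and Rtv but not Ruv.
(b): fails — Rbc and Rcd but not Rbd.
(c): satisfies the condition.
(d): fails — R12 and R23 but not R13.
(e): fails — Rwu and Rus but not Rws.

(c)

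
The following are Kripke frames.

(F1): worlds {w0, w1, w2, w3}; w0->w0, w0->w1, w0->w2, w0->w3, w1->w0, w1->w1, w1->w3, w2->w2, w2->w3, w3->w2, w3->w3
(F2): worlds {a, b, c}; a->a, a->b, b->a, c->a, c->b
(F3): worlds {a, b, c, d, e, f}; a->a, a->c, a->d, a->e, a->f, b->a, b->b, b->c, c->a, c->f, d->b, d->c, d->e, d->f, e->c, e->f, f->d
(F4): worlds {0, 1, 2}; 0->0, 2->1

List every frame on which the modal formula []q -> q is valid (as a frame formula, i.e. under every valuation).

The schema corresponds to reflexivity: forall x Rxx.
(F1): satisfies the condition.
(F2): fails — world b does not see itself.
(F3): fails — world c does not see itself.
(F4): fails — world 1 does not see itself.
Valid on: (F1).

(F1)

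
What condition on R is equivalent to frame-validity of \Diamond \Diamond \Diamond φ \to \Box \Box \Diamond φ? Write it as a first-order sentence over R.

This is a Sahlqvist (Geach-type) schema ◇^3□^0φ → □^2◇^1φ.
First-order correspondent: \forall x \forall y \forall z ((x R^3 y \wedge x R^2 z) \to \exists w (y = w \wedge zRw)).

\forall x \forall y \forall z ((x R^3 y \wedge x R^2 z) \to \exists w (y = w \wedge zRw))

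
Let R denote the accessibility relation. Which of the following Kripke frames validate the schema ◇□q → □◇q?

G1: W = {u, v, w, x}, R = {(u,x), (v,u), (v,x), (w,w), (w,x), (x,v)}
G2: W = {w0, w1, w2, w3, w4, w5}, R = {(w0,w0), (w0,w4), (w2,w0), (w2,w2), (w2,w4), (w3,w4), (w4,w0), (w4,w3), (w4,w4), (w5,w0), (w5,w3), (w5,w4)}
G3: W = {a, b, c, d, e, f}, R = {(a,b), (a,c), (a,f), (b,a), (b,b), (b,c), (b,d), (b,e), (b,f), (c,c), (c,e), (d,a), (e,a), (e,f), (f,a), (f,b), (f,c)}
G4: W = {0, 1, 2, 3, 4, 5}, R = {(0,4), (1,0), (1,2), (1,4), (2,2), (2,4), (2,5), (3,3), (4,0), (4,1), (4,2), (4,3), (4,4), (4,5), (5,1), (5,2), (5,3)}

This is the axiom for convergence; its first-order frame correspondent is ∀x ∀y ∀z (Rxy ∧ Rxz → ∃w (Ryw ∧ Rzw)).
G1: fails — Rvu and Rvx but u and x have no common successor.
G2: ✓.
G3: fails — Rbc and Rbe but c and e have no common successor.
G4: fails — R45 and R40 but 5 and 0 have no common successor.
Valid on: G2.

G2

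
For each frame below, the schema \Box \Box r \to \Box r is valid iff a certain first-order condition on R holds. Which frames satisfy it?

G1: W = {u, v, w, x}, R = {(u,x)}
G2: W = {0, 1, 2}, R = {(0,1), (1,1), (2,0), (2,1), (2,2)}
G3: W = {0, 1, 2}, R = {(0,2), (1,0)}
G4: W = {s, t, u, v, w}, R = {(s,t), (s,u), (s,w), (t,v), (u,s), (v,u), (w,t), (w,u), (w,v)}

G2

The schema corresponds to density: \forall x \forall y (Rxy \to \exists z (Rxz \wedge Rzy)).
G1: fails — Rux but no z with Ruz and Rzx.
G2: ✓.
G3: fails — R10 but no z with R1z and Rz0.
G4: fails — Rwt but no z with Rwz and Rzt.
Valid on: G2.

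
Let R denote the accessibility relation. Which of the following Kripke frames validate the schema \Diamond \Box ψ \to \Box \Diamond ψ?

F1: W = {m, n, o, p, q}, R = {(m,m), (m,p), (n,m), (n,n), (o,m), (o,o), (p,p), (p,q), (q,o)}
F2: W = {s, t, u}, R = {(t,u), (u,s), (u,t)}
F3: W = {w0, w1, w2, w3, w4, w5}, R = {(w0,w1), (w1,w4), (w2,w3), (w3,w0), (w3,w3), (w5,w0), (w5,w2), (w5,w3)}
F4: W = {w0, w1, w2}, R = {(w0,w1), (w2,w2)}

Frame correspondent (Sahlqvist): \forall x \forall y \forall z (Rxy \wedge Rxz \to \exists w (Ryw \wedge Rzw)) — i.e. convergence.
F1: fails — Rpq and Rpp but q and p have no common successor.
F2: fails — Rus and Rus but s and s have no common successor.
F3: fails — Rw1w4 and Rw1w4 but w4 and w4 have no common successor.
F4: fails — Rw0w1 and Rw0w1 but w1 and w1 have no common successor.

none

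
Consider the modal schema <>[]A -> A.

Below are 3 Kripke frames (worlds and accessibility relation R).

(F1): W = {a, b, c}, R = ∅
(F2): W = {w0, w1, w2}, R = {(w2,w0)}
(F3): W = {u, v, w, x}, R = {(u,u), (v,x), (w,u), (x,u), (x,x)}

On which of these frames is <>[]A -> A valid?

(F1)

The schema corresponds to symmetry: forall x forall y (Rxy -> Ryx).
(F1): satisfies the condition.
(F2): fails — Rw2w0 but not Rw0w2.
(F3): fails — Rwu but not Ruw.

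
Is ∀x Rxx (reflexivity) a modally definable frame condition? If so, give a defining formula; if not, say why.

Yes: it is reflexivity, defined by the T schema □r → r.
Suppose □r→r is valid. At any x set V(r)={w : Rxw}. Then □r holds at x, so r holds at x, i.e. Rxx.

Definable; □r → r defines it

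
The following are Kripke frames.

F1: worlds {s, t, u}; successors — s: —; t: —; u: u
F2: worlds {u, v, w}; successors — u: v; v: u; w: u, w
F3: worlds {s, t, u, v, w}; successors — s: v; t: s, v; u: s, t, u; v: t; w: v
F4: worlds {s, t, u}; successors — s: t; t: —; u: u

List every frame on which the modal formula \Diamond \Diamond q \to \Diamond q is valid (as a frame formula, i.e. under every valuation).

F1, F4

The schema corresponds to transitivity: \forall x \forall y \forall z (Rxy \wedge Ryz \to Rxz).
F1: satisfies the condition.
F2: fails — Ruv and Rvu but not Ruu.
F3: fails — Rtv and Rvt but not Rtt.
F4: satisfies the condition.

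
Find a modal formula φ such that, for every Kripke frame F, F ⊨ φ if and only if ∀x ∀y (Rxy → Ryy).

This is shift-reflexivity; the standard corresponding axiom is T□: □(□s → s).
Suppose □(□s→s) is valid. Take Rxy and set V(s)={w : Ryw}. Then at y, □s holds; since □(□s→s) at x, □s→s at y, so s at y, i.e. Ryy.

□(□s → s)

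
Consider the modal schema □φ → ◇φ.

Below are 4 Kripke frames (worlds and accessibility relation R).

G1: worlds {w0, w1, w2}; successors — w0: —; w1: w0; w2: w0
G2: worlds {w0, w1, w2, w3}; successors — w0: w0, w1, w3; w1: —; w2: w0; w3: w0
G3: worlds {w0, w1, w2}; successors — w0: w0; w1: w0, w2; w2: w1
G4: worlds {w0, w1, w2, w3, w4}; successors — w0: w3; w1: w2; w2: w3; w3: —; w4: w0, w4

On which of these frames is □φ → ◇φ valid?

G3

The schema corresponds to seriality: ∀x ∃y Rxy.
G1: fails — world w0 has no successor.
G2: fails — world w1 has no successor.
G3: holds.
G4: fails — world w3 has no successor.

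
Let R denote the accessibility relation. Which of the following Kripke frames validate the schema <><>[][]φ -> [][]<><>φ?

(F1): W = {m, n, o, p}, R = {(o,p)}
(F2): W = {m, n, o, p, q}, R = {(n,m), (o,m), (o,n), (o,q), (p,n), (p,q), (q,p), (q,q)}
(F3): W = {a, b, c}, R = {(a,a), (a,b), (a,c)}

(F1)

Frame correspondent (Sahlqvist): forall x forall y forall z ((x R^2 y & x R^2 z) -> exists w (y R^2 w & z R^2 w)) — i.e. a generalized confluence (Geach) condition.
(F1): ✓.
(F2): fails — oR²m, oR²m but no w with mR²w and mR²w.
(F3): fails — aR²a, aR²b but no w with aR²w and bR²w.
Valid on: (F1).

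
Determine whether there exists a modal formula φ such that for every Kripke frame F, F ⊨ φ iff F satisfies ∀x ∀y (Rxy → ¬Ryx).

No

Any modally definable frame class is closed under surjective bounded morphisms.
The 5-cycle (worlds a,b,c,d,e with a→b→c→d→e→a) is asymmetric. Mapping every world to a single reflexive point • is a surjective bounded morphism, and the reflexive point is not asymmetric (R•• but asymmetry requires ¬R••).
Hence asymmetry is not modally definable.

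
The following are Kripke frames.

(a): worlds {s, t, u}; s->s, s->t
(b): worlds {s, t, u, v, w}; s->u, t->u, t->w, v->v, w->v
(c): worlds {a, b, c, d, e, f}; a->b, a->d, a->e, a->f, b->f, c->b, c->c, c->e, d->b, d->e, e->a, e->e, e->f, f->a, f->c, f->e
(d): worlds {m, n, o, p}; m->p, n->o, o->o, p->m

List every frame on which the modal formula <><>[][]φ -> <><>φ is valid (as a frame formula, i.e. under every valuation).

(b), (c), (d)

Frame correspondent (Sahlqvist): forall x forall y (x R^2 y -> exists w (y R^2 w & x R^2 w)) — i.e. a generalized confluence (Geach) condition.
(a): fails — sR²t but no w with tR²w and sR²w.
(b): ✓.
(c): ✓.
(d): ✓.
Valid on: (b), (c), (d).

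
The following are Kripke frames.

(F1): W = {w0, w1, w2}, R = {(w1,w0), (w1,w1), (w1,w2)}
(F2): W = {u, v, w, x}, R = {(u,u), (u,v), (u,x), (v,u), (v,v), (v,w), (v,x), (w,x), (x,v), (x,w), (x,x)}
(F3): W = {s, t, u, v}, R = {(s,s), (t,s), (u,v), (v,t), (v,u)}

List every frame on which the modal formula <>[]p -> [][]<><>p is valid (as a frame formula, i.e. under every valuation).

(F2)

The schema corresponds to a generalized confluence (Geach) condition: forall x forall y forall z ((xRy & x R^2 z) -> exists w (yRw & z R^2 w)).
(F1): fails — w1Rw0, w1R²w0 but no w with w0Rw and w0R²w.
(F2): satisfies the condition.
(F3): fails — uRv, uR²t but no w with vRw and tR²w.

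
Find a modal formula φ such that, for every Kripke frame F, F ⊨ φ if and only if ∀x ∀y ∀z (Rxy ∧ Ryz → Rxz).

□p → □□p

The condition is transitivity. The 4 schema □p → □□p defines it.
Suppose □p→□□p is valid. Take Rxy, Ryz and set V(p)={w : Rxw}. Then □p at x, so □□p at x, so □p at y, so p at z, i.e. Rxz.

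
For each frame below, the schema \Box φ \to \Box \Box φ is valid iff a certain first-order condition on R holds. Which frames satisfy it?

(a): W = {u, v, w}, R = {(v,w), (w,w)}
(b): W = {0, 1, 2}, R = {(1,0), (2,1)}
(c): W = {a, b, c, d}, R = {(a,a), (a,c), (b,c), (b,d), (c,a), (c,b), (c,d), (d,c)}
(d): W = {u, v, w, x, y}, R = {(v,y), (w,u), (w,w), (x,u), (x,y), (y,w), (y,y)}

This is the axiom for transitivity; its first-order frame correspondent is \forall x \forall y \forall z (Rxy \wedge Ryz \to Rxz).
(a): satisfies the condition.
(b): fails — R21 and R10 but not R20.
(c): fails — Rbc and Rcb but not Rbb.
(d): fails — Ryw and Rwu but not Ryu.
Valid on: (a).

(a)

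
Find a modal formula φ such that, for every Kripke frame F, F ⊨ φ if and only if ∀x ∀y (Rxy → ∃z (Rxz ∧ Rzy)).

The condition is density. The C4 schema □□s → □s defines it.
Suppose □□s→□s is valid. Take Rxy and set V(s)={w : xR²w}. Then □□s at x, so □s at x, so s at y, i.e. ∃z(Rxz∧Rzy).

□□s → □s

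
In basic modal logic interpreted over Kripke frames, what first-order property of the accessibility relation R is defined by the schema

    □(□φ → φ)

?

shift-reflexivity: ∀x ∀y (Rxy → Ryy)

This schema is the T□ axiom.
It corresponds to shift-reflexivity: ∀x ∀y (Rxy → Ryy).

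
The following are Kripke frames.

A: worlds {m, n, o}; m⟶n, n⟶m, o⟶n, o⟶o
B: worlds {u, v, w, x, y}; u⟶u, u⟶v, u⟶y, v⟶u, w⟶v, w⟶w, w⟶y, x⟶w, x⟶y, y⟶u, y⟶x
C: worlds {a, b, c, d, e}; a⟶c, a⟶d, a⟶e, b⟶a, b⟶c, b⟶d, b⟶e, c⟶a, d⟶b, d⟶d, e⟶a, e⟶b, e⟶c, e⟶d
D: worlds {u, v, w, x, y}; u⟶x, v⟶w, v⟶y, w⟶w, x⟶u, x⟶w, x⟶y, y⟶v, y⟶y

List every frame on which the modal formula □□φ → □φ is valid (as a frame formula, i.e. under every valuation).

This is the axiom for density; its first-order frame correspondent is ∀x ∀y (Rxy → ∃z (Rxz ∧ Rzy)).
A: fails — Rnm but no z with Rnz and Rzm.
B: fails — Ryx but no z with Ryz and Rzx.
C: fails — Rae but no z with Raz and Rze.
D: fails — Rxu but no z with Rxz and Rzu.

none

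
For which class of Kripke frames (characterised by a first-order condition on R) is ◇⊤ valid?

This schema is equivalent to the D axiom □A → ◇A.
Its frame correspondent is seriality — ∀x ∃y Rxy.

seriality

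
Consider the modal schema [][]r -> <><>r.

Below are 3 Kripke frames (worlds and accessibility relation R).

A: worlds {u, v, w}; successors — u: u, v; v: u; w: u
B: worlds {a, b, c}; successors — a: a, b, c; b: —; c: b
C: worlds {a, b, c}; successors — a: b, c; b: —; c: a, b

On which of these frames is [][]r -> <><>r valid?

A

This is the axiom for a generalized confluence (Geach) condition; its first-order frame correspondent is forall x exists w (x R^2 w & x R^2 w).
A: ✓.
B: fails — at b but no w with bR²w and bR²w.
C: fails — at b but no w with bR²w and bR²w.
Valid on: A.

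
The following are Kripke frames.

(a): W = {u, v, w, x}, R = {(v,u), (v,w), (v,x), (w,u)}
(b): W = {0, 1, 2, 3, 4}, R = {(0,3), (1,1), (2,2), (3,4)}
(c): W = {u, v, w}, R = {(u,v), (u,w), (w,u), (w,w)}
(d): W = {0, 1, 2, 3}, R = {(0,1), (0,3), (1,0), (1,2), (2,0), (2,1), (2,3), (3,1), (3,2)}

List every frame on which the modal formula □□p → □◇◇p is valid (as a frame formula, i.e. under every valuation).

(d)

The schema corresponds to a generalized confluence (Geach) condition: ∀x ∀z (xRz → ∃w (xR²w ∧ zR²w)).
(a): fails — vRu but no t with vR²t and uR²t.
(b): fails — 0R3 but no w with 0R²w and 3R²w.
(c): fails — uRv but no t with uR²t and vR²t.
(d): condition met.
Valid on: (d).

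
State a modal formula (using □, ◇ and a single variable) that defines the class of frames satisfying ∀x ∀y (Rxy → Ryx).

q → □◇q

The condition is symmetry. The B schema q → □◇q defines it.
Suppose q→□◇q is valid. Take Rxy and set V(q)={x}. Then q at x, so □◇q at x, so ◇q at y, so some z with Ryz has q; z=x, i.e. Ryx.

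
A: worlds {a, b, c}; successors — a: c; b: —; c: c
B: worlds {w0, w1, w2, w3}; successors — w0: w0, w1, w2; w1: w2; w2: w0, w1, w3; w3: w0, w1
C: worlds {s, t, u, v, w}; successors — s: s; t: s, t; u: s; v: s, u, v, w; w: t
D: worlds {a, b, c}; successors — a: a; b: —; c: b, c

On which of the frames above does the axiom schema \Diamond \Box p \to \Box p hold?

A

The schema corresponds to the Euclidean property: \forall x \forall y \forall z (Rxy \wedge Rxz \to Ryz).
A: satisfies the condition.
B: fails — Rw0w1 and Rw0w1 but not Rw1w1.
C: fails — Rts and Rtt but not Rst.
D: fails — Rcb and Rcc but not Rbc.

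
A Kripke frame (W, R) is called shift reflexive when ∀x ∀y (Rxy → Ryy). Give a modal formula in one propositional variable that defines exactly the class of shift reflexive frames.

A defining formula is □(□r → r) (the T□ axiom).
Suppose □(□r→r) is valid. Take Rxy and set V(r)={w : Ryw}. Then at y, □r holds; since □(□r→r) at x, □r→r at y, so r at y, i.e. Ryy.

□(□r → r)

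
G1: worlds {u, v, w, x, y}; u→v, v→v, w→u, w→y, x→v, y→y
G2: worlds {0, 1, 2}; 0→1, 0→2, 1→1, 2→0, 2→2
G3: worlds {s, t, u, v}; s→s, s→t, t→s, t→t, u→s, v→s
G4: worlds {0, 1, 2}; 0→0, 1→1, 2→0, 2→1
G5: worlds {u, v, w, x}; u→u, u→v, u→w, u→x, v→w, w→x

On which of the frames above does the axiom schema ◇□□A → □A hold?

G3

The schema corresponds to a generalized confluence (Geach) condition: ∀x ∀y ∀z ((xRy ∧ xRz) → ∃w (yR²w ∧ z = w)).
G1: fails — wRu, wRu but no t with uR²t and u=t.
G2: fails — 0R1, 0R2 but no w with 1R²w and 2=w.
G3: satisfies the condition.
G4: fails — 2R0, 2R1 but no w with 0R²w and 1=w.
G5: fails — uRv, uRu but no t with vR²t and u=t.
Valid on: G3.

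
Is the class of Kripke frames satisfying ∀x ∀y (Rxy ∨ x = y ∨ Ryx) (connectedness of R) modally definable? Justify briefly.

No — not modally definable

If a class were modally definable it would be closed under disjoint unions (Goldblatt–Thomason).
Take 3 disjoint single-world reflexive frames: each is trivially connected, but their disjoint union has 3 worlds with no edge between distinct components, so it is not connected.
So no modal formula (or set of formulas) defines exactly the connected frames.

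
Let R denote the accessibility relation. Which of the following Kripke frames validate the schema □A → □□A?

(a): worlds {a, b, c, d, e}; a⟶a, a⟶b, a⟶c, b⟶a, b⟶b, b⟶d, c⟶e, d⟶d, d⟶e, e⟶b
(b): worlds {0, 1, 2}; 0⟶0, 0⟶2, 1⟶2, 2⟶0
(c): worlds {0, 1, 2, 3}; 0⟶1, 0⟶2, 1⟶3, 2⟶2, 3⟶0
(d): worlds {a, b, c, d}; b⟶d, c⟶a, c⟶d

(d)

The schema corresponds to transitivity: ∀x ∀y ∀z (Rxy ∧ Ryz → Rxz).
(a): fails — Rde and Reb but not Rdb.
(b): fails — R12 and R20 but not R10.
(c): fails — R01 and R13 but not R03.
(d): holds.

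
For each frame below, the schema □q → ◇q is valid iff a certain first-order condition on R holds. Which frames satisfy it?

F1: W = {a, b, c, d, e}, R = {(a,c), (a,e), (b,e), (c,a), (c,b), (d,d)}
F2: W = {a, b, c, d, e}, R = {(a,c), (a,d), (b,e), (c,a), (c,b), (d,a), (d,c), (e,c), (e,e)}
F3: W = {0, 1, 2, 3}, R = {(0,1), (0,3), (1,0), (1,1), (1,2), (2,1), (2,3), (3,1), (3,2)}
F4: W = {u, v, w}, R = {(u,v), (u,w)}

Frame correspondent (Sahlqvist): ∀x ∃y Rxy — i.e. seriality.
F1: fails — world e has no successor.
F2: condition met.
F3: condition met.
F4: fails — world v has no successor.

F2, F3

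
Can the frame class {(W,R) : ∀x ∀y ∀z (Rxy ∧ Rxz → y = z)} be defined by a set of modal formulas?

Definable; ◇r → □r defines it

The condition is partial functionality. A defining modal formula is ◇r → □r.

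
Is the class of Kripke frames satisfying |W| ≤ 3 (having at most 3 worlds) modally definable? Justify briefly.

Any modally definable frame class is closed under disjoint unions.
Any modal formula valid on each of 4 disjoint one-world frames is valid on their disjoint union (validity is preserved under disjoint unions). Each one-world frame has |W|=1≤3, but the union has |W|=4.
So no modal formula (or set of formulas) defines exactly the |W|≤3 frames.

Not definable by any modal formula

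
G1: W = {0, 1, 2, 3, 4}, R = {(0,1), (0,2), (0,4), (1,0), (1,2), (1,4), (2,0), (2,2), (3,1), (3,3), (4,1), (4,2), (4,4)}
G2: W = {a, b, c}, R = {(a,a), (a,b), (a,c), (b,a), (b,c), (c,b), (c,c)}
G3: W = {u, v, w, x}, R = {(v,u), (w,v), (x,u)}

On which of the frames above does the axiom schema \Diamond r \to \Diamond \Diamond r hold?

Frame correspondent (Sahlqvist): \forall x \forall y (xRy \to \exists w (y = w \wedge x R^2 w)) — i.e. a generalized confluence (Geach) condition.
G1: satisfies the condition.
G2: satisfies the condition.
G3: fails — vRu but no t with u=t and vR²t.
Valid on: G1, G2.

G1, G2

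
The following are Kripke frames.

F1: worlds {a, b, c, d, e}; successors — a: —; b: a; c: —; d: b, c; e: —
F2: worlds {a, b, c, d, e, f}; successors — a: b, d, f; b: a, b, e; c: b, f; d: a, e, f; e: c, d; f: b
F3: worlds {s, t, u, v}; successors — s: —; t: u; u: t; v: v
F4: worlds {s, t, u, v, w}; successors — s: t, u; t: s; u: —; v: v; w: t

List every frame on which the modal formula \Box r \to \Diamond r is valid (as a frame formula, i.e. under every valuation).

Frame correspondent (Sahlqvist): \forall x \exists y Rxy — i.e. seriality.
F1: fails — world a has no successor.
F2: holds.
F3: fails — world s has no successor.
F4: fails — world u has no successor.

F2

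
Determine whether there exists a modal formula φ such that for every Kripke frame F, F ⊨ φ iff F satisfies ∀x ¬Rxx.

No

Any modally definable frame class is closed under surjective bounded morphisms.
The 5-cycle (worlds 0,1,2,3,4 with 0→1→2→3→4→0) is irreflexive, and the map sending every world to a single reflexive point • is a surjective bounded morphism (forth: every edge maps to (•,•); back: every world has a successor). So any modal formula valid on the 5-cycle is also valid on the reflexive point, which is not irreflexive.
So no modal formula (or set of formulas) defines exactly the irreflexive frames.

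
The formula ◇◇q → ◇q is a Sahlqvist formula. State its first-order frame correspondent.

transitivity: ∀x ∀y ∀z (Rxy ∧ Ryz → Rxz)

Equivalently (dual form): □q → □□q.
Suppose □q→□□q is valid. Take Rxy, Ryz and set V(q)={w : Rxw}. Then □q at x, so □□q at x, so □q at y, so q at z, i.e. Rxz.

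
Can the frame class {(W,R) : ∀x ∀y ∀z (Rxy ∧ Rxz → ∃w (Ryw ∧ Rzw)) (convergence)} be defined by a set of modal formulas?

Yes, by ◇□r → □◇r

The condition is convergence. A defining modal formula is ◇□r → □◇r.
Suppose ◇□r→□◇r is valid. Take Rxy, Rxz and set V(r)={w : Ryw}. Then □r at y so ◇□r at x, so □◇r at x, so ◇r at z, giving w with Rzw and Ryw.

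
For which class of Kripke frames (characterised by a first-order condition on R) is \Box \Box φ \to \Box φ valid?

density: \forall x \forall y (Rxy \to \exists z (Rxz \wedge Rzy))

Suppose □□φ→□φ is valid. Take Rxy and set V(φ)={w : xR²w}. Then □□φ at x, so □φ at x, so φ at y, i.e. ∃z(Rxz∧Rzy).
Conversely, any frame satisfying \forall x \forall y (Rxy \to \exists z (Rxz \wedge Rzy)) validates the schema.
Frame condition: \forall x \forall y (Rxy \to \exists z (Rxz \wedge Rzy)).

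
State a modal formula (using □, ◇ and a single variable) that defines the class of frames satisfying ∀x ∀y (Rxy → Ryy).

□(□s → s)

The condition is shift-reflexivity. The T□ schema □(□s → s) defines it.
Suppose □(□s→s) is valid. Take Rxy and set V(s)={w : Ryw}. Then at y, □s holds; since □(□s→s) at x, □s→s at y, so s at y, i.e. Ryy.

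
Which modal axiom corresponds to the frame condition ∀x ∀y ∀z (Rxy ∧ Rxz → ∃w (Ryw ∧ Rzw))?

◇□r → □◇r

This is convergence; the standard corresponding axiom is .2: ◇□r → □◇r.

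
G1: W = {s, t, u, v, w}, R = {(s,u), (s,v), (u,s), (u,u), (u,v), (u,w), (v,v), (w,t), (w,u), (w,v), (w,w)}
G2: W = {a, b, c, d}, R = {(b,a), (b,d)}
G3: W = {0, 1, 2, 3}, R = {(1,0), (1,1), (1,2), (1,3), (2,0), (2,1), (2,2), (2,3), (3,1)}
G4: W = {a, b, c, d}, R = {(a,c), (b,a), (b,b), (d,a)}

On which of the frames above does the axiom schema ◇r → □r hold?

Frame correspondent (Sahlqvist): ∀x ∀y ∀z (Rxy ∧ Rxz → y = z) — i.e. partial functionality.
G1: fails — s sees both u and v.
G2: fails — b sees both a and d.
G3: fails — 1 sees both 0 and 1.
G4: fails — b sees both a and b.
Valid on no frame.

none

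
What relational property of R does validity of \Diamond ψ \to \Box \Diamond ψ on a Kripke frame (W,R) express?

Suppose ◇ψ→□◇ψ is valid. Take Rxy, Rxz and set V(ψ)={y}. Then ◇ψ at x, so □◇ψ at x, so ◇ψ at z, so some w with Rzw has ψ; w=y, i.e. Rzy. By symmetry of the argument, Ryz.

the Euclidean property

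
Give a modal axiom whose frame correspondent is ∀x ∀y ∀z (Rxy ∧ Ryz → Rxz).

□q → □□q

The condition is transitivity. The 4 schema □q → □□q defines it.
Suppose □q→□□q is valid. Take Rxy, Ryz and set V(q)={w : Rxw}. Then □q at x, so □□q at x, so □q at y, so q at z, i.e. Rxz.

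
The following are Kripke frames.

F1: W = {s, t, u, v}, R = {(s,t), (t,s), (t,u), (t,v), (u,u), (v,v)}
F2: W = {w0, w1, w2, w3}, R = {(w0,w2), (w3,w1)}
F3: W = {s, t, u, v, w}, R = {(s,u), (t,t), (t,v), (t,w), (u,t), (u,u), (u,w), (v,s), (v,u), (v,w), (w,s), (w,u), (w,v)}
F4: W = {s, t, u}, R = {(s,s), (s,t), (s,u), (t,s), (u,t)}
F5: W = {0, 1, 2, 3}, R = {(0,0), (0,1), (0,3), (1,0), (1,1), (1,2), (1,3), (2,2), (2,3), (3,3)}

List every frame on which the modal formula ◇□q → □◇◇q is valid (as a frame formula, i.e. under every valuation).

The schema corresponds to a generalized confluence (Geach) condition: ∀x ∀y ∀z ((xRy ∧ xRz) → ∃w (yRw ∧ zR²w)).
F1: fails — tRs, tRs but no w with sRw and sR²w.
F2: fails — w0Rw2, w0Rw2 but no w with w2Rw and w2R²w.
F3: ✓.
F4: fails — sRu, sRu but no w with uRw and uR²w.
F5: ✓.
Valid on: F3, F5.

F3, F5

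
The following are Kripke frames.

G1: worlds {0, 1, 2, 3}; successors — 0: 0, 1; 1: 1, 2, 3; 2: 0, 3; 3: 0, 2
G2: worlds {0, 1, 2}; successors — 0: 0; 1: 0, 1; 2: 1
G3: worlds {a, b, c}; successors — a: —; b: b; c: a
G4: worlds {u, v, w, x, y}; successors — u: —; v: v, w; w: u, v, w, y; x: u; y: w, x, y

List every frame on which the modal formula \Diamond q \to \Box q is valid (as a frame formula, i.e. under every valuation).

The schema corresponds to partial functionality: \forall x \forall y \forall z (Rxy \wedge Rxz \to y = z).
G1: fails — 0 sees both 0 and 1.
G2: fails — 1 sees both 0 and 1.
G3: holds.
G4: fails — v sees both v and w.

G3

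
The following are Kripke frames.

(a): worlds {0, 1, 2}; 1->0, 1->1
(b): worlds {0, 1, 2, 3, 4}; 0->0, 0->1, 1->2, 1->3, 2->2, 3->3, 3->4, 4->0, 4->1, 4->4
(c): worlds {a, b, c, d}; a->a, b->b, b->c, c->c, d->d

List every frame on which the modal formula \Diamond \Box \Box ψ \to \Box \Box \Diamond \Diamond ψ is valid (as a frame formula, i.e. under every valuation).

Frame correspondent (Sahlqvist): \forall x \forall y \forall z ((xRy \wedge x R^2 z) \to \exists w (y R^2 w \wedge z R^2 w)) — i.e. a generalized confluence (Geach) condition.
(a): fails — 1R0, 1R²0 but no w with 0R²w and 0R²w.
(b): fails — 1R2, 1R²3 but no w with 2R²w and 3R²w.
(c): ✓.
Valid on: (c).

(c)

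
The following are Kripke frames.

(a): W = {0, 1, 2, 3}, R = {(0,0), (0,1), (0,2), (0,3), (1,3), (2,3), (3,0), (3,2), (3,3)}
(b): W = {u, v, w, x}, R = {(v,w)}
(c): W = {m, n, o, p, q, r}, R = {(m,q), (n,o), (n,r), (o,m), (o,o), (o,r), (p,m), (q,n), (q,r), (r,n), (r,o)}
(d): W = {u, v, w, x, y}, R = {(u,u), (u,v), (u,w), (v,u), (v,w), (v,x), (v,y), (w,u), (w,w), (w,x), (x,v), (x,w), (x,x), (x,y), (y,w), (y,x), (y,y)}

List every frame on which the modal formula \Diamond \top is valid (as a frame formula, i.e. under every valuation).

The schema corresponds to seriality: \forall x \exists y Rxy.
(a): satisfies the condition.
(b): fails — world u has no successor.
(c): satisfies the condition.
(d): satisfies the condition.

(a), (c), (d)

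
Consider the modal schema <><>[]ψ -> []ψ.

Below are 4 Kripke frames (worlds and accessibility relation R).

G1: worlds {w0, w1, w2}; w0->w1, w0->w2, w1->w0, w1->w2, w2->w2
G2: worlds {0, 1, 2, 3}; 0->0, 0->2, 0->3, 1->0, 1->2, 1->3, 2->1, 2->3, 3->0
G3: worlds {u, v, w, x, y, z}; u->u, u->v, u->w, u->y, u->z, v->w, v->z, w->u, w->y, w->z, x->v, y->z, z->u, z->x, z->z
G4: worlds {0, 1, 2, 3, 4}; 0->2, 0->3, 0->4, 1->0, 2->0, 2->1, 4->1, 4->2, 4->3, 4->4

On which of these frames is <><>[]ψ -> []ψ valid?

none

Frame correspondent (Sahlqvist): forall x forall y forall z ((x R^2 y & xRz) -> exists w (yRw & z = w)) — i.e. a generalized confluence (Geach) condition.
G1: fails — w0R²w2, w0Rw1 but no w with w2Rw and w1=w.
G2: fails — 0R²2, 0R0 but no w with 2Rw and 0=w.
G3: fails — uR²v, uRu but no t with vRt and u=t.
G4: fails — 0R²1, 0R2 but no w with 1Rw and 2=w.
Valid on no frame.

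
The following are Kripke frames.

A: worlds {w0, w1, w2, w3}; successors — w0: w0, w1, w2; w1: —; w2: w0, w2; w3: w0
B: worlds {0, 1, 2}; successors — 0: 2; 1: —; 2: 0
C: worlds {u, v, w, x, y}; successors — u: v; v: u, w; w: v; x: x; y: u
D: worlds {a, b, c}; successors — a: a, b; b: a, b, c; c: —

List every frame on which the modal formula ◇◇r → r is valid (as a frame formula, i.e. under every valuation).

This is the axiom for a generalized confluence (Geach) condition; its first-order frame correspondent is ∀x ∀y (xR²y → ∃w (y = w ∧ x = w)).
A: fails — w0R²w1 but w1 ≠ w0.
B: condition met.
C: fails — uR²w but w ≠ u.
D: fails — aR²b but b ≠ a.

B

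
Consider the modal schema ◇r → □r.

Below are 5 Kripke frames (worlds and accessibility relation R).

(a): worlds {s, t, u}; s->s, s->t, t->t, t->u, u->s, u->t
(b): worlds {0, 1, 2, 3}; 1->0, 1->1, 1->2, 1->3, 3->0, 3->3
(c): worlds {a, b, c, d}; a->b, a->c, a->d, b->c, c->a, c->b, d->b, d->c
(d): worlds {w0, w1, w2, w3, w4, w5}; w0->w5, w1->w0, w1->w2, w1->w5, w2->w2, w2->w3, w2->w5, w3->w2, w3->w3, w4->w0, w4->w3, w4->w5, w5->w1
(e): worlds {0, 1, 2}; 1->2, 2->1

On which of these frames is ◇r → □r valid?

Frame correspondent (Sahlqvist): ∀x ∀y ∀z (Rxy ∧ Rxz → y = z) — i.e. partial functionality.
(a): fails — s sees both s and t.
(b): fails — 1 sees both 0 and 1.
(c): fails — a sees both b and c.
(d): fails — w1 sees both w0 and w2.
(e): holds.
Valid on: (e).

(e)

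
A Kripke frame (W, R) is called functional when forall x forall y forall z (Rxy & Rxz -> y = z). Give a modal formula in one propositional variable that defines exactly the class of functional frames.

This is partial functionality; the standard corresponding axiom is CD: ◇q → □q.
Suppose ◇q→□q is valid. Take Rxy, Rxz and set V(q)={y}. Then ◇q at x, so □q at x, so q at z, i.e. z=y.

◇q → □q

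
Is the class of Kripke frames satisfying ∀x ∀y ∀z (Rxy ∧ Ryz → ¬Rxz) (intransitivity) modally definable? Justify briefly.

Not definable by any modal formula

Modal frame validity is preserved under surjective bounded morphisms.
The 7-cycle (worlds w0,w1,w2,w3,w4,w5,w6 with w0→w1→w2→w3→w4→w5→w6→w0) is intransitive. Mapping every world to a single reflexive point • is a surjective bounded morphism; the reflexive point is not intransitive (R••∧R•• but R••).
So no modal formula (or set of formulas) defines exactly the intransitive frames.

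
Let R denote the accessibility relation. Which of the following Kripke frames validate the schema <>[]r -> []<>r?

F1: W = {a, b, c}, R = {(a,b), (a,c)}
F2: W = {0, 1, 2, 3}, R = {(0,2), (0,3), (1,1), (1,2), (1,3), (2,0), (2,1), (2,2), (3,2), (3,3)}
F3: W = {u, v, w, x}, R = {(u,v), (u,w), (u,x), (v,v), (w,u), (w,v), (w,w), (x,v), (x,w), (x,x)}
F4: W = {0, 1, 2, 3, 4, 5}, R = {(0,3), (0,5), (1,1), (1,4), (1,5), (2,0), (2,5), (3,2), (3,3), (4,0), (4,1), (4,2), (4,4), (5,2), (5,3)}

F2, F3

This is the axiom for convergence; its first-order frame correspondent is forall x forall y forall z (Rxy & Rxz -> exists w (Ryw & Rzw)).
F1: fails — Rac and Rac but c and c have no common successor.
F2: condition met.
F3: condition met.
F4: fails — R11 and R15 but 1 and 5 have no common successor.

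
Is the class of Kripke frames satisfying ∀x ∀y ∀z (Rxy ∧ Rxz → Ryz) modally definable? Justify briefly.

Yes — defined by ◇p → □◇p

This is a Sahlqvist condition; the 5 axiom ◇p → □◇p defines it.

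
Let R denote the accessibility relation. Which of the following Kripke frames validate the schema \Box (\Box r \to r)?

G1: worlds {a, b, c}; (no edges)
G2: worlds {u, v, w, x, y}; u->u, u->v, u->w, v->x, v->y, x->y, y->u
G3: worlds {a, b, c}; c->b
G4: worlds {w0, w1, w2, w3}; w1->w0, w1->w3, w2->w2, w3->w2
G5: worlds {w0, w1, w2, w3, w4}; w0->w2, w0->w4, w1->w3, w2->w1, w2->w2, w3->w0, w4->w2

G1

This is the axiom for shift-reflexivity; its first-order frame correspondent is \forall x \forall y (Rxy \to Ryy).
G1: holds.
G2: fails — Ruv but not Rvv.
G3: fails — Rcb but not Rbb.
G4: fails — Rw1w0 but not Rw0w0.
G5: fails — Rw0w4 but not Rw4w4.
Valid on: G1.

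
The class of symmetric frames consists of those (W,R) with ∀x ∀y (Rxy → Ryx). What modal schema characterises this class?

s → □◇s

This is symmetry; the standard corresponding axiom is B: s → □◇s.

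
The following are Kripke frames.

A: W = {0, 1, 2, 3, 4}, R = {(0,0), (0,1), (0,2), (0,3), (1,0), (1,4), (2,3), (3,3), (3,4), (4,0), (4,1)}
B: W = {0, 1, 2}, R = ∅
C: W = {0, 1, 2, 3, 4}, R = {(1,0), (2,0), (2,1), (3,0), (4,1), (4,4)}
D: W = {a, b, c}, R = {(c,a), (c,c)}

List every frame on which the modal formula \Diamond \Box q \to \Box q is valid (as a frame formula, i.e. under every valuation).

B

The schema corresponds to the Euclidean property: \forall x \forall y \forall z (Rxy \wedge Rxz \to Ryz).
A: fails — R02 and R00 but not R20.
B: ✓.
C: fails — R10 and R10 but not R00.
D: fails — Rca and Rca but not Raa.
Valid on: B.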